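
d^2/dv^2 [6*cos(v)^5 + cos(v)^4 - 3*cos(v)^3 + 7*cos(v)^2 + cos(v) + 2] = -150*cos(v)^5 - 16*cos(v)^4 + 147*cos(v)^3 - 16*cos(v)^2 - 19*cos(v) + 14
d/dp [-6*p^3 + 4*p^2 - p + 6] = -18*p^2 + 8*p - 1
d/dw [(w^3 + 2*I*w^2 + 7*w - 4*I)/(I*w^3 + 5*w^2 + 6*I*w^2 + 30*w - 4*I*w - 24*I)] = (w^2*(-7 - 6*I) + w*(-48 + 8*I) + 16 - 48*I)/(w^4 + w^3*(12 - 8*I) + w^2*(20 - 96*I) + w*(-192 - 288*I) - 576)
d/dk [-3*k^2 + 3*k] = 3 - 6*k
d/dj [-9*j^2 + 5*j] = 5 - 18*j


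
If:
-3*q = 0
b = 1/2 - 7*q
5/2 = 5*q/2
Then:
No Solution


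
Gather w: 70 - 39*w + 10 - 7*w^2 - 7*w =-7*w^2 - 46*w + 80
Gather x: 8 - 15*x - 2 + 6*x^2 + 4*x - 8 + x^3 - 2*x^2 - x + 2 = x^3 + 4*x^2 - 12*x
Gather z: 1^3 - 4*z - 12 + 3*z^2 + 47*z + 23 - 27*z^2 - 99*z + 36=-24*z^2 - 56*z + 48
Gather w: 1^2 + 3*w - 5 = 3*w - 4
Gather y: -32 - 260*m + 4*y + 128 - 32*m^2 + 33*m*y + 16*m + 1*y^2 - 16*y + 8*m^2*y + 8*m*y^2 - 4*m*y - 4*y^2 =-32*m^2 - 244*m + y^2*(8*m - 3) + y*(8*m^2 + 29*m - 12) + 96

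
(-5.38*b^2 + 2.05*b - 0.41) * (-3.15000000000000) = 16.947*b^2 - 6.4575*b + 1.2915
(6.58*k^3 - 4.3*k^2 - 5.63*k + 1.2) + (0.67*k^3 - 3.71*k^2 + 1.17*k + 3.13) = 7.25*k^3 - 8.01*k^2 - 4.46*k + 4.33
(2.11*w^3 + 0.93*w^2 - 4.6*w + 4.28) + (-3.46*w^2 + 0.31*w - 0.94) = 2.11*w^3 - 2.53*w^2 - 4.29*w + 3.34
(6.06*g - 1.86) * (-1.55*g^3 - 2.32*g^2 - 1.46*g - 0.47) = -9.393*g^4 - 11.1762*g^3 - 4.5324*g^2 - 0.1326*g + 0.8742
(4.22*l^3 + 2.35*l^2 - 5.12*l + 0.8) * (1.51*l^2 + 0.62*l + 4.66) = 6.3722*l^5 + 6.1649*l^4 + 13.391*l^3 + 8.9846*l^2 - 23.3632*l + 3.728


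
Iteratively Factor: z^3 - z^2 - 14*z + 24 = (z + 4)*(z^2 - 5*z + 6) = (z - 2)*(z + 4)*(z - 3)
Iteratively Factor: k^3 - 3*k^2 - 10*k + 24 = (k - 4)*(k^2 + k - 6) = (k - 4)*(k - 2)*(k + 3)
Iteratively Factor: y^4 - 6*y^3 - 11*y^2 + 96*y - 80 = (y - 4)*(y^3 - 2*y^2 - 19*y + 20) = (y - 5)*(y - 4)*(y^2 + 3*y - 4) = (y - 5)*(y - 4)*(y + 4)*(y - 1)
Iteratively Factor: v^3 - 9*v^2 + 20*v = (v)*(v^2 - 9*v + 20) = v*(v - 5)*(v - 4)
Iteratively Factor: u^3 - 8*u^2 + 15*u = (u)*(u^2 - 8*u + 15) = u*(u - 5)*(u - 3)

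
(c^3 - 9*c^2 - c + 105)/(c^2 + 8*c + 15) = (c^2 - 12*c + 35)/(c + 5)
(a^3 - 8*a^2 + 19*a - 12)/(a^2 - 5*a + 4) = a - 3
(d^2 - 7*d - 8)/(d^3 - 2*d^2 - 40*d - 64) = (d + 1)/(d^2 + 6*d + 8)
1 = 1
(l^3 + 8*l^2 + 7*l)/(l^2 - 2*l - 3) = l*(l + 7)/(l - 3)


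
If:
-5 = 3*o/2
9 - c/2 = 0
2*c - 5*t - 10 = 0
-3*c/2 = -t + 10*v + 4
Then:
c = 18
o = -10/3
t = 26/5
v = -129/50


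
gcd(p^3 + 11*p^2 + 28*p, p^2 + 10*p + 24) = p + 4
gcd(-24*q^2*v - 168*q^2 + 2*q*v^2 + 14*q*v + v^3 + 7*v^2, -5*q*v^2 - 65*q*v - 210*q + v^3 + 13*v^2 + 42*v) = v + 7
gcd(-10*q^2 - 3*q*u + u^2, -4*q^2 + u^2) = 2*q + u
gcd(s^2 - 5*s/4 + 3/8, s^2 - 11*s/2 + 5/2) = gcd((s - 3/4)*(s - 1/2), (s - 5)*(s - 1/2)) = s - 1/2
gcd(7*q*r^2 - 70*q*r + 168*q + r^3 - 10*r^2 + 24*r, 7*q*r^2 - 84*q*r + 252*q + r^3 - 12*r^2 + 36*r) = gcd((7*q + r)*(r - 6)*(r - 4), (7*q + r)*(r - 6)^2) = 7*q*r - 42*q + r^2 - 6*r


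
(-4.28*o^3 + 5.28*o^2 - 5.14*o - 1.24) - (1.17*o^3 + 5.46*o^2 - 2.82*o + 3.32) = -5.45*o^3 - 0.18*o^2 - 2.32*o - 4.56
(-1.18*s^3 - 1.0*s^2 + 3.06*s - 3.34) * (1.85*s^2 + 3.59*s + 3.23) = -2.183*s^5 - 6.0862*s^4 - 1.7404*s^3 + 1.5764*s^2 - 2.1068*s - 10.7882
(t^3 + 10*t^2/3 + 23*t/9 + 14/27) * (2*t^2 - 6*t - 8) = 2*t^5 + 2*t^4/3 - 206*t^3/9 - 1106*t^2/27 - 212*t/9 - 112/27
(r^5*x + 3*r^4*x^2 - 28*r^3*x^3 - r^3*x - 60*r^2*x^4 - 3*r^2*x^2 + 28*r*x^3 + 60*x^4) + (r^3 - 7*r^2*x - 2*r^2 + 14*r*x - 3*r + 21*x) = r^5*x + 3*r^4*x^2 - 28*r^3*x^3 - r^3*x + r^3 - 60*r^2*x^4 - 3*r^2*x^2 - 7*r^2*x - 2*r^2 + 28*r*x^3 + 14*r*x - 3*r + 60*x^4 + 21*x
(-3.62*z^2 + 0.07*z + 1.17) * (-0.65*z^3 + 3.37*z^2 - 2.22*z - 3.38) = 2.353*z^5 - 12.2449*z^4 + 7.5118*z^3 + 16.0231*z^2 - 2.834*z - 3.9546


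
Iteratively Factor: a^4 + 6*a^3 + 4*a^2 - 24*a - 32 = (a + 4)*(a^3 + 2*a^2 - 4*a - 8) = (a + 2)*(a + 4)*(a^2 - 4) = (a + 2)^2*(a + 4)*(a - 2)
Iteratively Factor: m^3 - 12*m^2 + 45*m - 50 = (m - 5)*(m^2 - 7*m + 10) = (m - 5)*(m - 2)*(m - 5)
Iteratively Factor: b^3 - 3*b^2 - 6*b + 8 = (b + 2)*(b^2 - 5*b + 4) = (b - 1)*(b + 2)*(b - 4)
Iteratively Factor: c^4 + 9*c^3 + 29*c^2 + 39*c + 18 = (c + 3)*(c^3 + 6*c^2 + 11*c + 6) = (c + 3)^2*(c^2 + 3*c + 2) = (c + 2)*(c + 3)^2*(c + 1)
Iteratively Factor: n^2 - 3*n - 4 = (n + 1)*(n - 4)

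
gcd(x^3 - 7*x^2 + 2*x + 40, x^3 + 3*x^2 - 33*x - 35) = x - 5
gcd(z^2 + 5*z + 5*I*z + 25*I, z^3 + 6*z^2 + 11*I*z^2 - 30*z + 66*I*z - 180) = z + 5*I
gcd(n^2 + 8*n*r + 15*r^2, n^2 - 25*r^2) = n + 5*r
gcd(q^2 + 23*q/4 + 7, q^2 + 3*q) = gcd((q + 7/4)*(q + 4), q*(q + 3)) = 1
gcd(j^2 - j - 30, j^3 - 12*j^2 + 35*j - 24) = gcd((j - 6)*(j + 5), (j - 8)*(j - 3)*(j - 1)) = 1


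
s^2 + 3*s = s*(s + 3)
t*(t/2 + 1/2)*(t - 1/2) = t^3/2 + t^2/4 - t/4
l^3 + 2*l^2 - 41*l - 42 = (l - 6)*(l + 1)*(l + 7)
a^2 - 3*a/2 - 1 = (a - 2)*(a + 1/2)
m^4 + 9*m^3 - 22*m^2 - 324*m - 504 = (m - 6)*(m + 2)*(m + 6)*(m + 7)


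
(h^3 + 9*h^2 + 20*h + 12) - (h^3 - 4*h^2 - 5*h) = 13*h^2 + 25*h + 12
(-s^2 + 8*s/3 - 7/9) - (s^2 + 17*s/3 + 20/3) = -2*s^2 - 3*s - 67/9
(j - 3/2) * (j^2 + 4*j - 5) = j^3 + 5*j^2/2 - 11*j + 15/2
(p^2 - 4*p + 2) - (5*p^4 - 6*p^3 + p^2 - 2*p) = -5*p^4 + 6*p^3 - 2*p + 2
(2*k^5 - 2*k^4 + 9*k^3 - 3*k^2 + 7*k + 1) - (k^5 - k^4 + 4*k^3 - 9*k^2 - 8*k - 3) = k^5 - k^4 + 5*k^3 + 6*k^2 + 15*k + 4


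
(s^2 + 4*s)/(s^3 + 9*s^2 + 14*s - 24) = s/(s^2 + 5*s - 6)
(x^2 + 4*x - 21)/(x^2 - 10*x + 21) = (x + 7)/(x - 7)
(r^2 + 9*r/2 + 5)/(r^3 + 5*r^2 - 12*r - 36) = (r + 5/2)/(r^2 + 3*r - 18)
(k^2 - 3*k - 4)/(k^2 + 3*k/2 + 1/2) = 2*(k - 4)/(2*k + 1)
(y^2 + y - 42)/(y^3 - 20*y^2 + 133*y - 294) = (y + 7)/(y^2 - 14*y + 49)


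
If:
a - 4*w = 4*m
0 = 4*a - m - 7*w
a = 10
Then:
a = 10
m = -15/4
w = 25/4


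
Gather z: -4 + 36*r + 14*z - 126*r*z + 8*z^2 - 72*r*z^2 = 36*r + z^2*(8 - 72*r) + z*(14 - 126*r) - 4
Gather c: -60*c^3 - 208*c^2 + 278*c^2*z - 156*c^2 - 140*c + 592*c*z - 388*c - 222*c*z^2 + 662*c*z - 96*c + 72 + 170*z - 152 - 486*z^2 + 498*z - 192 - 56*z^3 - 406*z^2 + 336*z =-60*c^3 + c^2*(278*z - 364) + c*(-222*z^2 + 1254*z - 624) - 56*z^3 - 892*z^2 + 1004*z - 272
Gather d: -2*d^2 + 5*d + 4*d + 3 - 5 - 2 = -2*d^2 + 9*d - 4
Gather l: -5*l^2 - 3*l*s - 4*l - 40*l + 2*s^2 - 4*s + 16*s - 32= -5*l^2 + l*(-3*s - 44) + 2*s^2 + 12*s - 32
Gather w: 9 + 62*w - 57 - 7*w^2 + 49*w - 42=-7*w^2 + 111*w - 90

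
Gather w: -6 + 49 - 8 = 35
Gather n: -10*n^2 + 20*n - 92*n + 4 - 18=-10*n^2 - 72*n - 14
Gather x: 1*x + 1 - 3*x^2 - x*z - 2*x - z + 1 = -3*x^2 + x*(-z - 1) - z + 2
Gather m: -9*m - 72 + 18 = -9*m - 54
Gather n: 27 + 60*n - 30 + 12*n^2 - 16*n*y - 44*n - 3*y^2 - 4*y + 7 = 12*n^2 + n*(16 - 16*y) - 3*y^2 - 4*y + 4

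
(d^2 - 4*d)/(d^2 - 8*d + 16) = d/(d - 4)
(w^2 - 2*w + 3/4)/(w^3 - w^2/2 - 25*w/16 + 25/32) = 8*(2*w - 3)/(16*w^2 - 25)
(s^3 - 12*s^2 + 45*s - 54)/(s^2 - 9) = (s^2 - 9*s + 18)/(s + 3)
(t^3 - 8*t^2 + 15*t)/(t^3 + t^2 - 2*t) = (t^2 - 8*t + 15)/(t^2 + t - 2)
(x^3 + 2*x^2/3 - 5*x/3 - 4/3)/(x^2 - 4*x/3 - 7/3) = (3*x^2 - x - 4)/(3*x - 7)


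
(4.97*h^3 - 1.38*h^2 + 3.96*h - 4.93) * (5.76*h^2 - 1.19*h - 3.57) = 28.6272*h^5 - 13.8631*h^4 + 6.7089*h^3 - 28.1826*h^2 - 8.2705*h + 17.6001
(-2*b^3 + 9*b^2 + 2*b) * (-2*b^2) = 4*b^5 - 18*b^4 - 4*b^3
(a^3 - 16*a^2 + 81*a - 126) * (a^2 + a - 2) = a^5 - 15*a^4 + 63*a^3 - 13*a^2 - 288*a + 252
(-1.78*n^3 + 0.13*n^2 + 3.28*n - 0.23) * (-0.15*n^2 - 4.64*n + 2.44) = 0.267*n^5 + 8.2397*n^4 - 5.4384*n^3 - 14.8675*n^2 + 9.0704*n - 0.5612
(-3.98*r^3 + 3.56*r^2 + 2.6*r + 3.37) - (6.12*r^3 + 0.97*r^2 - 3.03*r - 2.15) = -10.1*r^3 + 2.59*r^2 + 5.63*r + 5.52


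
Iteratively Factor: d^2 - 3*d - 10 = (d - 5)*(d + 2)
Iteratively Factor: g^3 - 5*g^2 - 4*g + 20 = (g + 2)*(g^2 - 7*g + 10) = (g - 5)*(g + 2)*(g - 2)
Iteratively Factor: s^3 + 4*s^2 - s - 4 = (s + 4)*(s^2 - 1) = (s - 1)*(s + 4)*(s + 1)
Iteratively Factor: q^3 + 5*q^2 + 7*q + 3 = (q + 1)*(q^2 + 4*q + 3) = (q + 1)*(q + 3)*(q + 1)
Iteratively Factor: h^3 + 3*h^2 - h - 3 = (h + 3)*(h^2 - 1) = (h - 1)*(h + 3)*(h + 1)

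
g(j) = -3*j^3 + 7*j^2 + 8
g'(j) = -9*j^2 + 14*j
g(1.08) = 12.39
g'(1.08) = 4.62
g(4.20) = -90.78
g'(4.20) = -99.96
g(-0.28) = 8.61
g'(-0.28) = -4.63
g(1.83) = 13.06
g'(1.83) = -4.52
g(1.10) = 12.48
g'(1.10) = 4.51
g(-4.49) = 420.68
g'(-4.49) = -244.30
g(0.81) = 11.00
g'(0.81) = 5.44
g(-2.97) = 148.34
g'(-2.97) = -120.97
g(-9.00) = 2762.00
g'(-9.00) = -855.00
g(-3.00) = 152.00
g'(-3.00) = -123.00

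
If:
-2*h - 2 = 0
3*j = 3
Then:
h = -1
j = 1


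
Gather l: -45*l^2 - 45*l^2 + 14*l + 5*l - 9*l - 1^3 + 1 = -90*l^2 + 10*l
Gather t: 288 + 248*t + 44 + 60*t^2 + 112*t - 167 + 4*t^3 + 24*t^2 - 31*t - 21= 4*t^3 + 84*t^2 + 329*t + 144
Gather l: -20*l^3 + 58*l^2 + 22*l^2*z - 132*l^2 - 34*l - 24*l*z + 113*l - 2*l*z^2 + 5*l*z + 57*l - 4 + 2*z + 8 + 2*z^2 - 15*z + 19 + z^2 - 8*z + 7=-20*l^3 + l^2*(22*z - 74) + l*(-2*z^2 - 19*z + 136) + 3*z^2 - 21*z + 30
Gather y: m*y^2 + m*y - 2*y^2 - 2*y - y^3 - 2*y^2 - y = -y^3 + y^2*(m - 4) + y*(m - 3)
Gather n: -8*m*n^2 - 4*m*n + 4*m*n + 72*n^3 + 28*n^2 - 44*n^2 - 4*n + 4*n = 72*n^3 + n^2*(-8*m - 16)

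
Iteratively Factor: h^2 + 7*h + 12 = (h + 4)*(h + 3)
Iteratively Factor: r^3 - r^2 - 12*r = (r)*(r^2 - r - 12) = r*(r + 3)*(r - 4)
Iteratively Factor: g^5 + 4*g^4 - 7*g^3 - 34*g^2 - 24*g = (g + 1)*(g^4 + 3*g^3 - 10*g^2 - 24*g) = (g + 1)*(g + 2)*(g^3 + g^2 - 12*g) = g*(g + 1)*(g + 2)*(g^2 + g - 12) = g*(g - 3)*(g + 1)*(g + 2)*(g + 4)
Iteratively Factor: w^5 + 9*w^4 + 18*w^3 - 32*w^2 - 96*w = (w)*(w^4 + 9*w^3 + 18*w^2 - 32*w - 96) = w*(w - 2)*(w^3 + 11*w^2 + 40*w + 48) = w*(w - 2)*(w + 4)*(w^2 + 7*w + 12) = w*(w - 2)*(w + 3)*(w + 4)*(w + 4)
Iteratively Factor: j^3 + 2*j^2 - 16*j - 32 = (j + 2)*(j^2 - 16) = (j - 4)*(j + 2)*(j + 4)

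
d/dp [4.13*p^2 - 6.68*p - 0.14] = 8.26*p - 6.68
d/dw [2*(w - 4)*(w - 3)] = 4*w - 14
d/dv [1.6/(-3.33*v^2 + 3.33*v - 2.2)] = (10.656*v - 5.328)/(3.33*v^2 - 3.33*v + 2.2)^2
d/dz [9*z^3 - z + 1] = 27*z^2 - 1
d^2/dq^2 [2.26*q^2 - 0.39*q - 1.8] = 4.52000000000000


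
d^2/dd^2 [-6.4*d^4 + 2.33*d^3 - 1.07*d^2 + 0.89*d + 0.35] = -76.8*d^2 + 13.98*d - 2.14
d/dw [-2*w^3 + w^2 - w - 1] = -6*w^2 + 2*w - 1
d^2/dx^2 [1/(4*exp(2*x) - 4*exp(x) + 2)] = ((1 - 4*exp(x))*(2*exp(2*x) - 2*exp(x) + 1) + 4*(2*exp(x) - 1)^2*exp(x))*exp(x)/(2*exp(2*x) - 2*exp(x) + 1)^3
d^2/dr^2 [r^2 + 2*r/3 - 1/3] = 2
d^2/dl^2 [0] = 0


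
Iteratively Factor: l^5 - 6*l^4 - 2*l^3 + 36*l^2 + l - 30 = (l - 5)*(l^4 - l^3 - 7*l^2 + l + 6) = (l - 5)*(l + 1)*(l^3 - 2*l^2 - 5*l + 6) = (l - 5)*(l - 3)*(l + 1)*(l^2 + l - 2) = (l - 5)*(l - 3)*(l + 1)*(l + 2)*(l - 1)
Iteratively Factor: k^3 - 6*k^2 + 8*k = (k)*(k^2 - 6*k + 8) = k*(k - 2)*(k - 4)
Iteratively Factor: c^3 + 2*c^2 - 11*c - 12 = (c - 3)*(c^2 + 5*c + 4) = (c - 3)*(c + 4)*(c + 1)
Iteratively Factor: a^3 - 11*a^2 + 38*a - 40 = (a - 4)*(a^2 - 7*a + 10) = (a - 5)*(a - 4)*(a - 2)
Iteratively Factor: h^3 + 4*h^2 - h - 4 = (h - 1)*(h^2 + 5*h + 4) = (h - 1)*(h + 4)*(h + 1)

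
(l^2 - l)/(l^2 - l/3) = 3*(l - 1)/(3*l - 1)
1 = 1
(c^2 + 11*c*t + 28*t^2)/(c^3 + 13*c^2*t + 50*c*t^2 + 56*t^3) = 1/(c + 2*t)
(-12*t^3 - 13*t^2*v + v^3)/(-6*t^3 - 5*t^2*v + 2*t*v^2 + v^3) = (4*t - v)/(2*t - v)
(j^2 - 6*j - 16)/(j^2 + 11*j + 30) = (j^2 - 6*j - 16)/(j^2 + 11*j + 30)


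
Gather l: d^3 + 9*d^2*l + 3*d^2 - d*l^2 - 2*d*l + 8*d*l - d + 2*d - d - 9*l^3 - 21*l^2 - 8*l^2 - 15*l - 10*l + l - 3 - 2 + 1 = d^3 + 3*d^2 - 9*l^3 + l^2*(-d - 29) + l*(9*d^2 + 6*d - 24) - 4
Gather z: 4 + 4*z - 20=4*z - 16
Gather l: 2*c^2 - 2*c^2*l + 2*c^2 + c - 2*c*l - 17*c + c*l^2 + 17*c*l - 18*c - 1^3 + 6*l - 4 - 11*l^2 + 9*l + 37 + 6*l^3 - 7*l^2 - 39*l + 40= 4*c^2 - 34*c + 6*l^3 + l^2*(c - 18) + l*(-2*c^2 + 15*c - 24) + 72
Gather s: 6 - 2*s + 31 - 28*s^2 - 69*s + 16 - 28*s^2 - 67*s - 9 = -56*s^2 - 138*s + 44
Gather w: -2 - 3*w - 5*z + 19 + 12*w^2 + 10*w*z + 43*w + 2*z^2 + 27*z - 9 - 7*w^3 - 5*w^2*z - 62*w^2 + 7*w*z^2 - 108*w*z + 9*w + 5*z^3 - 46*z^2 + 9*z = -7*w^3 + w^2*(-5*z - 50) + w*(7*z^2 - 98*z + 49) + 5*z^3 - 44*z^2 + 31*z + 8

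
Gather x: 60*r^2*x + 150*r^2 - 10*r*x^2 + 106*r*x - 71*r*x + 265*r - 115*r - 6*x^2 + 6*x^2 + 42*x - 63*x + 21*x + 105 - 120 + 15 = 150*r^2 - 10*r*x^2 + 150*r + x*(60*r^2 + 35*r)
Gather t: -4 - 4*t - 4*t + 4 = -8*t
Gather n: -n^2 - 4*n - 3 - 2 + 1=-n^2 - 4*n - 4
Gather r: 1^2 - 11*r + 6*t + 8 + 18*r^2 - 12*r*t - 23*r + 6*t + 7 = 18*r^2 + r*(-12*t - 34) + 12*t + 16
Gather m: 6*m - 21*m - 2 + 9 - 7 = -15*m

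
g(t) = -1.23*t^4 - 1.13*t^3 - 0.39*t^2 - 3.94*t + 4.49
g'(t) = -4.92*t^3 - 3.39*t^2 - 0.78*t - 3.94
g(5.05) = -970.85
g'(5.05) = -727.97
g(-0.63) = 6.91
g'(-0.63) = -3.56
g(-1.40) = 7.62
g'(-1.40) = 4.01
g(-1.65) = 5.89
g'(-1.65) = 10.22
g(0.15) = 3.89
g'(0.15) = -4.15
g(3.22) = -182.20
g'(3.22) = -205.86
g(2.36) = -59.99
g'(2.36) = -89.33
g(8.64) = -7641.74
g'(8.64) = -3437.01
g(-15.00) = -58479.16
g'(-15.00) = 15850.01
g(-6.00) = -1335.91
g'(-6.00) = 941.42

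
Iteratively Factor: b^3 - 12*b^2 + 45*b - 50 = (b - 2)*(b^2 - 10*b + 25) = (b - 5)*(b - 2)*(b - 5)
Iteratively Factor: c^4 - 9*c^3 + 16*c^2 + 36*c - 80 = (c - 2)*(c^3 - 7*c^2 + 2*c + 40) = (c - 5)*(c - 2)*(c^2 - 2*c - 8) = (c - 5)*(c - 4)*(c - 2)*(c + 2)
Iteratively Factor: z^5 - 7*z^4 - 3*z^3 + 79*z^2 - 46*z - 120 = (z - 5)*(z^4 - 2*z^3 - 13*z^2 + 14*z + 24) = (z - 5)*(z + 1)*(z^3 - 3*z^2 - 10*z + 24) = (z - 5)*(z - 4)*(z + 1)*(z^2 + z - 6) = (z - 5)*(z - 4)*(z + 1)*(z + 3)*(z - 2)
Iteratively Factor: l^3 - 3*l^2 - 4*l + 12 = (l + 2)*(l^2 - 5*l + 6) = (l - 2)*(l + 2)*(l - 3)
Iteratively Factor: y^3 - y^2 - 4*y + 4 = (y + 2)*(y^2 - 3*y + 2) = (y - 2)*(y + 2)*(y - 1)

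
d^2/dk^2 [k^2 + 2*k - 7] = 2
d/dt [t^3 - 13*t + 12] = 3*t^2 - 13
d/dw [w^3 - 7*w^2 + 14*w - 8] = 3*w^2 - 14*w + 14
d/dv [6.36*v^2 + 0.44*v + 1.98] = 12.72*v + 0.44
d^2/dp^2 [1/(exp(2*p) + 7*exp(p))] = (-(exp(p) + 7)*(4*exp(p) + 7) + 2*(2*exp(p) + 7)^2)*exp(-p)/(exp(p) + 7)^3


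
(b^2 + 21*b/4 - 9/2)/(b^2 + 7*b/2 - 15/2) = (4*b^2 + 21*b - 18)/(2*(2*b^2 + 7*b - 15))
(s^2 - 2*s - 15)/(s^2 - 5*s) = (s + 3)/s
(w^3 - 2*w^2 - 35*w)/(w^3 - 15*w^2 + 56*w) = (w + 5)/(w - 8)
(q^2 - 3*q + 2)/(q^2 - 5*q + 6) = (q - 1)/(q - 3)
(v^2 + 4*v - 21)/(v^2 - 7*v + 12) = (v + 7)/(v - 4)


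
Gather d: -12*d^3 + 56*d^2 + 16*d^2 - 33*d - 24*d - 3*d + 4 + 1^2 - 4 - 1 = -12*d^3 + 72*d^2 - 60*d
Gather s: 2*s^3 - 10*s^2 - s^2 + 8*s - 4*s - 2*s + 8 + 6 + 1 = 2*s^3 - 11*s^2 + 2*s + 15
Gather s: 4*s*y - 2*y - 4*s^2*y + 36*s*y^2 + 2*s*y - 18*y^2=-4*s^2*y + s*(36*y^2 + 6*y) - 18*y^2 - 2*y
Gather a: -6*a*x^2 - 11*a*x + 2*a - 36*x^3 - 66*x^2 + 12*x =a*(-6*x^2 - 11*x + 2) - 36*x^3 - 66*x^2 + 12*x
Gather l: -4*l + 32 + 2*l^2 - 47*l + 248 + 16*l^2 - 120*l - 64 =18*l^2 - 171*l + 216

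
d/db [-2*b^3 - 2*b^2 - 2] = 2*b*(-3*b - 2)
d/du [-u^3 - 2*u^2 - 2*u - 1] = -3*u^2 - 4*u - 2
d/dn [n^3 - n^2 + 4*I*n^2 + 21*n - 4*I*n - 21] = 3*n^2 + n*(-2 + 8*I) + 21 - 4*I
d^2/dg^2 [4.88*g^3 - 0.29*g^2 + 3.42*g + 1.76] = 29.28*g - 0.58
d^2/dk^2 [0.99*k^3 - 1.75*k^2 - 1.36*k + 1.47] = 5.94*k - 3.5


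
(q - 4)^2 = q^2 - 8*q + 16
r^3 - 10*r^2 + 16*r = r*(r - 8)*(r - 2)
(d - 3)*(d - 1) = d^2 - 4*d + 3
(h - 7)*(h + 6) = h^2 - h - 42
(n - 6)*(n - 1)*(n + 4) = n^3 - 3*n^2 - 22*n + 24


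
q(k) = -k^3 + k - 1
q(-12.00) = 1715.00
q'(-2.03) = -11.36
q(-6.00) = 209.00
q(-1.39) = 0.30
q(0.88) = -0.80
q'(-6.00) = -107.00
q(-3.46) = 36.96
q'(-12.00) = -431.00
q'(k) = 1 - 3*k^2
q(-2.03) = 5.34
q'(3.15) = -28.77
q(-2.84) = 19.07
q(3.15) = -29.11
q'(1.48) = -5.57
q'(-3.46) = -34.91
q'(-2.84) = -23.20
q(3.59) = -43.68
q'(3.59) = -37.66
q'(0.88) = -1.32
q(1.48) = -2.76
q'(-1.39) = -4.80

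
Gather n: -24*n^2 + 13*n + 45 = -24*n^2 + 13*n + 45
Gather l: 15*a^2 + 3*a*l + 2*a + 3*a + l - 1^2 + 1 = 15*a^2 + 5*a + l*(3*a + 1)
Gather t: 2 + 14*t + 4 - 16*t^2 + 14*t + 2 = -16*t^2 + 28*t + 8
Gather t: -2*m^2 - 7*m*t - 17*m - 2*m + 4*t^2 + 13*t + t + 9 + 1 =-2*m^2 - 19*m + 4*t^2 + t*(14 - 7*m) + 10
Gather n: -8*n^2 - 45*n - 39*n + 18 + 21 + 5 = -8*n^2 - 84*n + 44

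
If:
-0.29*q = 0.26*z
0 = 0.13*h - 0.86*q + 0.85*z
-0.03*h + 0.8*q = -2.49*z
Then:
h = 0.00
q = 0.00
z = 0.00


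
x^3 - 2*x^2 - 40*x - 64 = (x - 8)*(x + 2)*(x + 4)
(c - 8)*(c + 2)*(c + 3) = c^3 - 3*c^2 - 34*c - 48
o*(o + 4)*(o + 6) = o^3 + 10*o^2 + 24*o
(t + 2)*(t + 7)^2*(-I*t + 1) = -I*t^4 + t^3 - 16*I*t^3 + 16*t^2 - 77*I*t^2 + 77*t - 98*I*t + 98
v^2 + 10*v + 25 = (v + 5)^2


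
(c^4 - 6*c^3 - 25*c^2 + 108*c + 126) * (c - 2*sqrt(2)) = c^5 - 6*c^4 - 2*sqrt(2)*c^4 - 25*c^3 + 12*sqrt(2)*c^3 + 50*sqrt(2)*c^2 + 108*c^2 - 216*sqrt(2)*c + 126*c - 252*sqrt(2)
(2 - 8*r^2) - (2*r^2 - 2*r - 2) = -10*r^2 + 2*r + 4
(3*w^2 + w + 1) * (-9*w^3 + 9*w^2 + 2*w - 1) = -27*w^5 + 18*w^4 + 6*w^3 + 8*w^2 + w - 1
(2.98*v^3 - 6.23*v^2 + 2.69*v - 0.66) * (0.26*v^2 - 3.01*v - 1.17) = 0.7748*v^5 - 10.5896*v^4 + 15.9651*v^3 - 0.979399999999999*v^2 - 1.1607*v + 0.7722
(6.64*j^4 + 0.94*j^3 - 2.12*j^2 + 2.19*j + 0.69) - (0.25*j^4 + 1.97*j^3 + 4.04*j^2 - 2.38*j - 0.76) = 6.39*j^4 - 1.03*j^3 - 6.16*j^2 + 4.57*j + 1.45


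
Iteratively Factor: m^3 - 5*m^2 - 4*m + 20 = (m - 2)*(m^2 - 3*m - 10) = (m - 5)*(m - 2)*(m + 2)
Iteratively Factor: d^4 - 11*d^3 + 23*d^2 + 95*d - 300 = (d - 5)*(d^3 - 6*d^2 - 7*d + 60) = (d - 5)^2*(d^2 - d - 12) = (d - 5)^2*(d - 4)*(d + 3)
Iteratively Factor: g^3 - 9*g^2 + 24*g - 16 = (g - 1)*(g^2 - 8*g + 16) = (g - 4)*(g - 1)*(g - 4)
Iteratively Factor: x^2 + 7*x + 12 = (x + 4)*(x + 3)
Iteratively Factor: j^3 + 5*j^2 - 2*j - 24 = (j + 3)*(j^2 + 2*j - 8) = (j - 2)*(j + 3)*(j + 4)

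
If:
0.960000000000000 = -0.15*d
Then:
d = -6.40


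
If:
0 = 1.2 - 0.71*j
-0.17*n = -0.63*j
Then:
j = 1.69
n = 6.26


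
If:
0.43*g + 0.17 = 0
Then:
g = -0.40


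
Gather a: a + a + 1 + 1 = 2*a + 2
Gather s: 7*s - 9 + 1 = 7*s - 8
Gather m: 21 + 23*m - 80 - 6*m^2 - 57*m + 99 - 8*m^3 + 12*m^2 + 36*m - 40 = -8*m^3 + 6*m^2 + 2*m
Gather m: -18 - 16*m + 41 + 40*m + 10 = 24*m + 33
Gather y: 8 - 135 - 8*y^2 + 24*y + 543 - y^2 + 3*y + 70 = -9*y^2 + 27*y + 486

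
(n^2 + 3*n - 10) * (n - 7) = n^3 - 4*n^2 - 31*n + 70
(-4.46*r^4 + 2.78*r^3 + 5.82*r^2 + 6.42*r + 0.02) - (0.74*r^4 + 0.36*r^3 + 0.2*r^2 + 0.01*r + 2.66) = -5.2*r^4 + 2.42*r^3 + 5.62*r^2 + 6.41*r - 2.64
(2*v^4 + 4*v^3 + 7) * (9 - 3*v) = -6*v^5 + 6*v^4 + 36*v^3 - 21*v + 63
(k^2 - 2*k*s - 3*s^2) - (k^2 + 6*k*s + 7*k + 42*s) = -8*k*s - 7*k - 3*s^2 - 42*s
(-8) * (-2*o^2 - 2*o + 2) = 16*o^2 + 16*o - 16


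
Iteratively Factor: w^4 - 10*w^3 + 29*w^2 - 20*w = (w - 4)*(w^3 - 6*w^2 + 5*w) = (w - 5)*(w - 4)*(w^2 - w) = w*(w - 5)*(w - 4)*(w - 1)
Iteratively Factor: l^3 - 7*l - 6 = (l + 2)*(l^2 - 2*l - 3) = (l + 1)*(l + 2)*(l - 3)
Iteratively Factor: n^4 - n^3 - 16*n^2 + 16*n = (n - 4)*(n^3 + 3*n^2 - 4*n) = n*(n - 4)*(n^2 + 3*n - 4) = n*(n - 4)*(n + 4)*(n - 1)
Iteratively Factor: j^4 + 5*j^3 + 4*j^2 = (j)*(j^3 + 5*j^2 + 4*j) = j*(j + 1)*(j^2 + 4*j) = j^2*(j + 1)*(j + 4)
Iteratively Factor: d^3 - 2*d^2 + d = (d - 1)*(d^2 - d) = (d - 1)^2*(d)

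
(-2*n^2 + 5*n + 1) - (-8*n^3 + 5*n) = 8*n^3 - 2*n^2 + 1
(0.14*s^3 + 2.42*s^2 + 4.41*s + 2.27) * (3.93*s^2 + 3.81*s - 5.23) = 0.5502*s^5 + 10.044*s^4 + 25.8193*s^3 + 13.0666*s^2 - 14.4156*s - 11.8721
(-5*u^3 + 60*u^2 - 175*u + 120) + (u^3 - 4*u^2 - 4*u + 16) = -4*u^3 + 56*u^2 - 179*u + 136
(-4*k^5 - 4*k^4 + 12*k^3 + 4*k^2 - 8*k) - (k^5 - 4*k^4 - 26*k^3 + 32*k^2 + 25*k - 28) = -5*k^5 + 38*k^3 - 28*k^2 - 33*k + 28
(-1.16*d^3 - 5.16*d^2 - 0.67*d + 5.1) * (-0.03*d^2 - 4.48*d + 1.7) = 0.0348*d^5 + 5.3516*d^4 + 21.1649*d^3 - 5.9234*d^2 - 23.987*d + 8.67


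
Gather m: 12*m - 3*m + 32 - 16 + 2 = 9*m + 18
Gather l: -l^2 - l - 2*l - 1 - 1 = -l^2 - 3*l - 2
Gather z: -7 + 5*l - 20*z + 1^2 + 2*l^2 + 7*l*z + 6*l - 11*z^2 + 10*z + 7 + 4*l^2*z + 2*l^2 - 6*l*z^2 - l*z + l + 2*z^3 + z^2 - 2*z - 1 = 4*l^2 + 12*l + 2*z^3 + z^2*(-6*l - 10) + z*(4*l^2 + 6*l - 12)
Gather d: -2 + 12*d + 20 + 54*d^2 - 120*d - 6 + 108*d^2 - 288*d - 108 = 162*d^2 - 396*d - 96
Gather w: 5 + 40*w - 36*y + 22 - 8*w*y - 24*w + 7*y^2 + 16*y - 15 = w*(16 - 8*y) + 7*y^2 - 20*y + 12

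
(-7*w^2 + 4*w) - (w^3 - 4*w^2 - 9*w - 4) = -w^3 - 3*w^2 + 13*w + 4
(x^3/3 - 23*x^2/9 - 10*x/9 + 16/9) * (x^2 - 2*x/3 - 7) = x^5/3 - 25*x^4/9 - 47*x^3/27 + 551*x^2/27 + 178*x/27 - 112/9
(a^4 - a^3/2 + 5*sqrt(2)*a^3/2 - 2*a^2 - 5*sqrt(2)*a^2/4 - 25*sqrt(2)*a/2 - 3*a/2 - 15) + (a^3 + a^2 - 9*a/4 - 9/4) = a^4 + a^3/2 + 5*sqrt(2)*a^3/2 - 5*sqrt(2)*a^2/4 - a^2 - 25*sqrt(2)*a/2 - 15*a/4 - 69/4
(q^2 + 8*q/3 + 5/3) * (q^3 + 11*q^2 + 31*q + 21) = q^5 + 41*q^4/3 + 62*q^3 + 122*q^2 + 323*q/3 + 35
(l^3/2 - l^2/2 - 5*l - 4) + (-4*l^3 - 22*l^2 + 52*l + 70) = -7*l^3/2 - 45*l^2/2 + 47*l + 66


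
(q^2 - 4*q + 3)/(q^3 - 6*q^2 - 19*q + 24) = (q - 3)/(q^2 - 5*q - 24)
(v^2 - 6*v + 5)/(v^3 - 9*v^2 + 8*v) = (v - 5)/(v*(v - 8))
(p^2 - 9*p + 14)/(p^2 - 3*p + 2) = (p - 7)/(p - 1)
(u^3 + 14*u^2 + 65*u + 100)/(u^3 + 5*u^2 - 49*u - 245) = (u^2 + 9*u + 20)/(u^2 - 49)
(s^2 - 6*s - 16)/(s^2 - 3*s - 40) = (s + 2)/(s + 5)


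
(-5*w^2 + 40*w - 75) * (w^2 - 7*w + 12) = -5*w^4 + 75*w^3 - 415*w^2 + 1005*w - 900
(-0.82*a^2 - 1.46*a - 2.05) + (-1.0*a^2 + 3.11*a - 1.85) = -1.82*a^2 + 1.65*a - 3.9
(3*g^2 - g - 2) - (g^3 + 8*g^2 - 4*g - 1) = -g^3 - 5*g^2 + 3*g - 1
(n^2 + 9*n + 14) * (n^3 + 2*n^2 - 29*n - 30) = n^5 + 11*n^4 + 3*n^3 - 263*n^2 - 676*n - 420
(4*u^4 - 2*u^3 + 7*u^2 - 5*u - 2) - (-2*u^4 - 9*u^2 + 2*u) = 6*u^4 - 2*u^3 + 16*u^2 - 7*u - 2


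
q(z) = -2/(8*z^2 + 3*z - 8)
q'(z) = -2*(-16*z - 3)/(8*z^2 + 3*z - 8)^2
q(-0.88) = 0.45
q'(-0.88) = -1.12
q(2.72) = -0.03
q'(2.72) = 0.03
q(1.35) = -0.19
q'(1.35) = 0.44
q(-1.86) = -0.14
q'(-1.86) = -0.27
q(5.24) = -0.01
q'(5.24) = 0.00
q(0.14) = 0.27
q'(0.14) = 0.19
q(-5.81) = -0.01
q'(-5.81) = -0.00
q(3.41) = -0.02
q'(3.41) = 0.01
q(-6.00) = -0.00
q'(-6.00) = 0.00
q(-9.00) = 0.00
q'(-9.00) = 0.00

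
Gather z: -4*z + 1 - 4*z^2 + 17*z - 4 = -4*z^2 + 13*z - 3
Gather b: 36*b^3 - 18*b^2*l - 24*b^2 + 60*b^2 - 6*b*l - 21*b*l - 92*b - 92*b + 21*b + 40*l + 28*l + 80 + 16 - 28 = 36*b^3 + b^2*(36 - 18*l) + b*(-27*l - 163) + 68*l + 68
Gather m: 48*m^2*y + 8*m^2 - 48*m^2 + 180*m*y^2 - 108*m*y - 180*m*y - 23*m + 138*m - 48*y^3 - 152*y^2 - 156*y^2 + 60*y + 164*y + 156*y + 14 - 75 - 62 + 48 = m^2*(48*y - 40) + m*(180*y^2 - 288*y + 115) - 48*y^3 - 308*y^2 + 380*y - 75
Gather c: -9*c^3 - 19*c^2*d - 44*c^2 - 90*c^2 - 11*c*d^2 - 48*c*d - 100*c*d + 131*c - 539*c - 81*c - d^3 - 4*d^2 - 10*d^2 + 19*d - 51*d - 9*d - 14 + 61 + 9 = -9*c^3 + c^2*(-19*d - 134) + c*(-11*d^2 - 148*d - 489) - d^3 - 14*d^2 - 41*d + 56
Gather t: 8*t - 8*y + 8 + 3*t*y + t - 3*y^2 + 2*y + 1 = t*(3*y + 9) - 3*y^2 - 6*y + 9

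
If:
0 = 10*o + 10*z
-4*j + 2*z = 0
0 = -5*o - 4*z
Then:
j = 0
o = 0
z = 0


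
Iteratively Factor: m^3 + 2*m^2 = (m + 2)*(m^2) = m*(m + 2)*(m)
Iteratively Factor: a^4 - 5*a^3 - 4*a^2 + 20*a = (a - 2)*(a^3 - 3*a^2 - 10*a) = (a - 5)*(a - 2)*(a^2 + 2*a) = (a - 5)*(a - 2)*(a + 2)*(a)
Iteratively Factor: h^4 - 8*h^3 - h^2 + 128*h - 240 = (h + 4)*(h^3 - 12*h^2 + 47*h - 60) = (h - 4)*(h + 4)*(h^2 - 8*h + 15) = (h - 5)*(h - 4)*(h + 4)*(h - 3)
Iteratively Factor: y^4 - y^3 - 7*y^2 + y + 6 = (y - 1)*(y^3 - 7*y - 6) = (y - 1)*(y + 1)*(y^2 - y - 6) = (y - 1)*(y + 1)*(y + 2)*(y - 3)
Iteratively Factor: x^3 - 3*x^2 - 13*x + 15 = (x - 5)*(x^2 + 2*x - 3) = (x - 5)*(x + 3)*(x - 1)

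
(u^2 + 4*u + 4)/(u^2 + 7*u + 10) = (u + 2)/(u + 5)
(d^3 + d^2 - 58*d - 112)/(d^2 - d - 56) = d + 2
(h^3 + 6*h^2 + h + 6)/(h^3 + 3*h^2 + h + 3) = (h + 6)/(h + 3)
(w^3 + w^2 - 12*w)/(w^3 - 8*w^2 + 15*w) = (w + 4)/(w - 5)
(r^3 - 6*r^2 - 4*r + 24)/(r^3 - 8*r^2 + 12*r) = (r + 2)/r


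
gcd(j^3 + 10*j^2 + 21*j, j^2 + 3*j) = j^2 + 3*j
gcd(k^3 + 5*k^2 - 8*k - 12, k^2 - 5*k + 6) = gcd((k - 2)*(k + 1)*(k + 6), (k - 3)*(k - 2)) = k - 2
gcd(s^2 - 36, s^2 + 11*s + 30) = s + 6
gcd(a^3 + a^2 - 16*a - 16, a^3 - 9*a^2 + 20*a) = a - 4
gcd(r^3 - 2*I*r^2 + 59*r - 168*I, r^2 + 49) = r - 7*I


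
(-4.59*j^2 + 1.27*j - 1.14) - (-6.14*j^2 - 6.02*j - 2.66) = 1.55*j^2 + 7.29*j + 1.52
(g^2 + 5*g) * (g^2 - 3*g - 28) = g^4 + 2*g^3 - 43*g^2 - 140*g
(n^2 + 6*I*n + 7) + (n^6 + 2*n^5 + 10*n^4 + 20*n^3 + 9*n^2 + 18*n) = n^6 + 2*n^5 + 10*n^4 + 20*n^3 + 10*n^2 + 18*n + 6*I*n + 7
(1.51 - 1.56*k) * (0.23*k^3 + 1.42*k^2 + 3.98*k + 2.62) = -0.3588*k^4 - 1.8679*k^3 - 4.0646*k^2 + 1.9226*k + 3.9562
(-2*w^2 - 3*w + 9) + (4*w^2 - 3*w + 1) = 2*w^2 - 6*w + 10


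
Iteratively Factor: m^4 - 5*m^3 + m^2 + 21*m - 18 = (m - 1)*(m^3 - 4*m^2 - 3*m + 18) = (m - 1)*(m + 2)*(m^2 - 6*m + 9) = (m - 3)*(m - 1)*(m + 2)*(m - 3)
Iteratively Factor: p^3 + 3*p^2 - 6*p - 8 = (p + 1)*(p^2 + 2*p - 8) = (p + 1)*(p + 4)*(p - 2)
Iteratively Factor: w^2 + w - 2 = (w + 2)*(w - 1)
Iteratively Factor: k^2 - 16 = (k + 4)*(k - 4)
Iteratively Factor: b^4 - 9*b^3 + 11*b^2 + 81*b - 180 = (b - 3)*(b^3 - 6*b^2 - 7*b + 60) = (b - 5)*(b - 3)*(b^2 - b - 12) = (b - 5)*(b - 4)*(b - 3)*(b + 3)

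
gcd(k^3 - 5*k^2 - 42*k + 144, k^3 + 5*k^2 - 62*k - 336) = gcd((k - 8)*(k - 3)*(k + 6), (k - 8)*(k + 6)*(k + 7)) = k^2 - 2*k - 48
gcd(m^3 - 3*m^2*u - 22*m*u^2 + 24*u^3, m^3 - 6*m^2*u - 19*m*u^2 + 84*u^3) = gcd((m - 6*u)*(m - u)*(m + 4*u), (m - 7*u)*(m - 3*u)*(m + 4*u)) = m + 4*u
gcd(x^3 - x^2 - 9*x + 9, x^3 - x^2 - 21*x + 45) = x - 3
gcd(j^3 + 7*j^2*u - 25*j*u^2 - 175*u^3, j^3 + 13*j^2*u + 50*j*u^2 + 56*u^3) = j + 7*u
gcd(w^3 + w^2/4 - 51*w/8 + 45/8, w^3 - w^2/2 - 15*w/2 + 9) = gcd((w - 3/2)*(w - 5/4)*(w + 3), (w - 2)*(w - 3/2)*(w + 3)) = w^2 + 3*w/2 - 9/2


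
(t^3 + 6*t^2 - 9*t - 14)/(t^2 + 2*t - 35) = (t^2 - t - 2)/(t - 5)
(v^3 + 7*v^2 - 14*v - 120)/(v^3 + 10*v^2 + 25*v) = (v^2 + 2*v - 24)/(v*(v + 5))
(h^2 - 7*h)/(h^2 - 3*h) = (h - 7)/(h - 3)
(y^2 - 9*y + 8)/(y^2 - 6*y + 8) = (y^2 - 9*y + 8)/(y^2 - 6*y + 8)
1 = 1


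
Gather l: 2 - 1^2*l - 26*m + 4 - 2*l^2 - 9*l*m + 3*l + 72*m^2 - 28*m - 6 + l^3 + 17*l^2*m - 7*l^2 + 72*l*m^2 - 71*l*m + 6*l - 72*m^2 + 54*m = l^3 + l^2*(17*m - 9) + l*(72*m^2 - 80*m + 8)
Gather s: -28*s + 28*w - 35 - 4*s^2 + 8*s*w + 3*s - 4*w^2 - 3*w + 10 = -4*s^2 + s*(8*w - 25) - 4*w^2 + 25*w - 25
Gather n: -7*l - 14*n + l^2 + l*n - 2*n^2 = l^2 - 7*l - 2*n^2 + n*(l - 14)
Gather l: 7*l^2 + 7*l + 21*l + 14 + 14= 7*l^2 + 28*l + 28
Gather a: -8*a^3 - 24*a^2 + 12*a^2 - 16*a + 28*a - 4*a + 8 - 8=-8*a^3 - 12*a^2 + 8*a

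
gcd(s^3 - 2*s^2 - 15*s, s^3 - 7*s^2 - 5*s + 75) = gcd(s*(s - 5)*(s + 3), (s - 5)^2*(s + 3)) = s^2 - 2*s - 15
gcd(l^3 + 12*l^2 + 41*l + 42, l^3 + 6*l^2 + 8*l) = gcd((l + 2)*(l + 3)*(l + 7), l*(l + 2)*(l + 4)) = l + 2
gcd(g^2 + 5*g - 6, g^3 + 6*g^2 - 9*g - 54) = g + 6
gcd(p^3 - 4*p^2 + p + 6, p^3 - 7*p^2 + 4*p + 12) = p^2 - p - 2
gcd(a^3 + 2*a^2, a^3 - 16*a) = a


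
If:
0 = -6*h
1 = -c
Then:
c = -1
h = 0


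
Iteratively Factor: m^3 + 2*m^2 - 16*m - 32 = (m + 2)*(m^2 - 16) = (m - 4)*(m + 2)*(m + 4)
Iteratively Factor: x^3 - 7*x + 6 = (x + 3)*(x^2 - 3*x + 2) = (x - 2)*(x + 3)*(x - 1)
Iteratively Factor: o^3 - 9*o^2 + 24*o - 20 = (o - 2)*(o^2 - 7*o + 10) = (o - 5)*(o - 2)*(o - 2)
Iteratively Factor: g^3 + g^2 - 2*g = (g + 2)*(g^2 - g) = (g - 1)*(g + 2)*(g)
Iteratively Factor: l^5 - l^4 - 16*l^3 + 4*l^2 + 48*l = (l + 2)*(l^4 - 3*l^3 - 10*l^2 + 24*l) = (l - 2)*(l + 2)*(l^3 - l^2 - 12*l) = (l - 2)*(l + 2)*(l + 3)*(l^2 - 4*l) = (l - 4)*(l - 2)*(l + 2)*(l + 3)*(l)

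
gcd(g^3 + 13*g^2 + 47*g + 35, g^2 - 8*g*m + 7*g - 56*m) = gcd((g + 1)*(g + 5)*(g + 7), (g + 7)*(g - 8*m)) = g + 7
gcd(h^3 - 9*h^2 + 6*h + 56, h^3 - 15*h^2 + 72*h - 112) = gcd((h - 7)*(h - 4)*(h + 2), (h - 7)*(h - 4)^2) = h^2 - 11*h + 28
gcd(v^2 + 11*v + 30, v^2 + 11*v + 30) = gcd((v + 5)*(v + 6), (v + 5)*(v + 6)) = v^2 + 11*v + 30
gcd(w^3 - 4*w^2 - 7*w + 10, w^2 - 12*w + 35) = w - 5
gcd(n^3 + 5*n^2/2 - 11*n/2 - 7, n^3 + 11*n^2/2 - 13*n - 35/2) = n + 1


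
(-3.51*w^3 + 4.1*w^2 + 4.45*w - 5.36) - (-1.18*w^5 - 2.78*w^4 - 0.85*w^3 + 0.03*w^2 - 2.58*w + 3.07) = 1.18*w^5 + 2.78*w^4 - 2.66*w^3 + 4.07*w^2 + 7.03*w - 8.43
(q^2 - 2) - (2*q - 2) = q^2 - 2*q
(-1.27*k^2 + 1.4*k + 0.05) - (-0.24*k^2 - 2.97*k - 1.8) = -1.03*k^2 + 4.37*k + 1.85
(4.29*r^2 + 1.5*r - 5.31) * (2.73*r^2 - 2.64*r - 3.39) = 11.7117*r^4 - 7.2306*r^3 - 32.9994*r^2 + 8.9334*r + 18.0009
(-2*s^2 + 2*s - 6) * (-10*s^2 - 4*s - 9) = 20*s^4 - 12*s^3 + 70*s^2 + 6*s + 54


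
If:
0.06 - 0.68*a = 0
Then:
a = 0.09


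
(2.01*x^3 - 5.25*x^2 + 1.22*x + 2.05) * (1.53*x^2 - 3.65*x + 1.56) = 3.0753*x^5 - 15.369*x^4 + 24.1647*x^3 - 9.5065*x^2 - 5.5793*x + 3.198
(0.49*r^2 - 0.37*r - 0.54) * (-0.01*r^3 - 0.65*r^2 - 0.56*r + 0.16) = -0.0049*r^5 - 0.3148*r^4 - 0.0285*r^3 + 0.6366*r^2 + 0.2432*r - 0.0864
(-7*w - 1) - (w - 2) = 1 - 8*w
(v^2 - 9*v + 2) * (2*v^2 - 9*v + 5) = 2*v^4 - 27*v^3 + 90*v^2 - 63*v + 10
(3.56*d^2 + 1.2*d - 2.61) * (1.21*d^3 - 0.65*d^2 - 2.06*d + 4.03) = 4.3076*d^5 - 0.862*d^4 - 11.2717*d^3 + 13.5713*d^2 + 10.2126*d - 10.5183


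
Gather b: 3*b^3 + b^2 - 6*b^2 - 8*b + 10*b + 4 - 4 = 3*b^3 - 5*b^2 + 2*b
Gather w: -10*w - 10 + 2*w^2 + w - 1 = 2*w^2 - 9*w - 11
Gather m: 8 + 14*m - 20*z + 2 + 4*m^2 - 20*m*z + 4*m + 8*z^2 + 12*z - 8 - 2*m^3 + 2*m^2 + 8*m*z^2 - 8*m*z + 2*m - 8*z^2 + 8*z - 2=-2*m^3 + 6*m^2 + m*(8*z^2 - 28*z + 20)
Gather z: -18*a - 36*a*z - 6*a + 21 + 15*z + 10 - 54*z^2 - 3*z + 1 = -24*a - 54*z^2 + z*(12 - 36*a) + 32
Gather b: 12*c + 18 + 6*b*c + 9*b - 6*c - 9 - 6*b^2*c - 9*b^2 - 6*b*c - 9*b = b^2*(-6*c - 9) + 6*c + 9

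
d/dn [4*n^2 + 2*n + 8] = 8*n + 2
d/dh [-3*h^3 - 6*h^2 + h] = -9*h^2 - 12*h + 1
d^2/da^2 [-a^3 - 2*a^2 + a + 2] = -6*a - 4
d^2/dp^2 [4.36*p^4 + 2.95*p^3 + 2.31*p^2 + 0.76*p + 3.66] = 52.32*p^2 + 17.7*p + 4.62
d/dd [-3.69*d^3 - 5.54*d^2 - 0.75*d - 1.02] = -11.07*d^2 - 11.08*d - 0.75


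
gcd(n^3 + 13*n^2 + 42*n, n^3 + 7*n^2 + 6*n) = n^2 + 6*n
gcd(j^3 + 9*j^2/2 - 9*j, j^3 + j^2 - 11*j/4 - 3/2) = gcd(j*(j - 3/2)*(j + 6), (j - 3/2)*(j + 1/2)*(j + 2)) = j - 3/2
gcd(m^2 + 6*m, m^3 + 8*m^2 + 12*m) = m^2 + 6*m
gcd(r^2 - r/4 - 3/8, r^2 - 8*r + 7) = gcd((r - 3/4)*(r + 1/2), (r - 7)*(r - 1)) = 1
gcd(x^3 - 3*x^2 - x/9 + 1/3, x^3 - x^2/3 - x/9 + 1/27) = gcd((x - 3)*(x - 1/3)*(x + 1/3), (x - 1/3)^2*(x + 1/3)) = x^2 - 1/9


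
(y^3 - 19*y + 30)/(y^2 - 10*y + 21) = (y^2 + 3*y - 10)/(y - 7)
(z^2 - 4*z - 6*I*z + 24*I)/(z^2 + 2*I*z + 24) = (z^2 - 4*z - 6*I*z + 24*I)/(z^2 + 2*I*z + 24)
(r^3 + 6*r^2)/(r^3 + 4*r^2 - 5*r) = r*(r + 6)/(r^2 + 4*r - 5)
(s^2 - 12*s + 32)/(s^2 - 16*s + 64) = (s - 4)/(s - 8)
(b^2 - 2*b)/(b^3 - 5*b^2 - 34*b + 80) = b/(b^2 - 3*b - 40)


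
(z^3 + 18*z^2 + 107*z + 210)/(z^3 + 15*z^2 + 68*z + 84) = (z + 5)/(z + 2)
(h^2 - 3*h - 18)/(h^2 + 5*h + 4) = (h^2 - 3*h - 18)/(h^2 + 5*h + 4)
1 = 1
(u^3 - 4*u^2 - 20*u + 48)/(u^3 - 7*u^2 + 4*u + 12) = (u + 4)/(u + 1)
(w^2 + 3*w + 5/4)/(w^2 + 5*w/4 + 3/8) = 2*(2*w + 5)/(4*w + 3)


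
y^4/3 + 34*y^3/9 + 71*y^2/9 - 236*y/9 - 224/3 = (y/3 + 1)*(y - 8/3)*(y + 4)*(y + 7)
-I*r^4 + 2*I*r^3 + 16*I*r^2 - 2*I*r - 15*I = (r - 5)*(r + 1)*(r + 3)*(-I*r + I)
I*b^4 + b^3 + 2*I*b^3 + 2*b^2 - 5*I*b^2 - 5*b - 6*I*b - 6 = (b - 2)*(b + 1)*(b + 3)*(I*b + 1)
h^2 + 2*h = h*(h + 2)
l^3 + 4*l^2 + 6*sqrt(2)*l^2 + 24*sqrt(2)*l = l*(l + 4)*(l + 6*sqrt(2))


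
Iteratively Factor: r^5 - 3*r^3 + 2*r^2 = (r)*(r^4 - 3*r^2 + 2*r) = r^2*(r^3 - 3*r + 2) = r^2*(r - 1)*(r^2 + r - 2) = r^2*(r - 1)^2*(r + 2)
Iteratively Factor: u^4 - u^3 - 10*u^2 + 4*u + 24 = (u + 2)*(u^3 - 3*u^2 - 4*u + 12) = (u + 2)^2*(u^2 - 5*u + 6) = (u - 2)*(u + 2)^2*(u - 3)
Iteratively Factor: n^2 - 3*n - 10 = (n + 2)*(n - 5)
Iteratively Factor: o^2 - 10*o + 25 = (o - 5)*(o - 5)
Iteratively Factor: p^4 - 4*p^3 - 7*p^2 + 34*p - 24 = (p - 1)*(p^3 - 3*p^2 - 10*p + 24) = (p - 1)*(p + 3)*(p^2 - 6*p + 8) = (p - 2)*(p - 1)*(p + 3)*(p - 4)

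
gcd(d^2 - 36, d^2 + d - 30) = d + 6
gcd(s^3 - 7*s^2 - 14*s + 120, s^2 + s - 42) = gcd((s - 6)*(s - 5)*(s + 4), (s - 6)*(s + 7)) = s - 6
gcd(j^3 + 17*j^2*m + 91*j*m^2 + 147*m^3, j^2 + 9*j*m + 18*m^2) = j + 3*m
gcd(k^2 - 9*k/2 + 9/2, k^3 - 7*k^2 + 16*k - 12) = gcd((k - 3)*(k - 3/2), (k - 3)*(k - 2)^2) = k - 3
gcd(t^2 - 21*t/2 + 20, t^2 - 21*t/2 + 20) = t^2 - 21*t/2 + 20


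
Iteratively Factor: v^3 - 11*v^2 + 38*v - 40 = (v - 5)*(v^2 - 6*v + 8) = (v - 5)*(v - 2)*(v - 4)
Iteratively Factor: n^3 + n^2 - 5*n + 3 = (n - 1)*(n^2 + 2*n - 3) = (n - 1)^2*(n + 3)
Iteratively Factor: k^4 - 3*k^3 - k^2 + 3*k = (k - 3)*(k^3 - k) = (k - 3)*(k + 1)*(k^2 - k) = k*(k - 3)*(k + 1)*(k - 1)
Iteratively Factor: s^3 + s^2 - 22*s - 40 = (s - 5)*(s^2 + 6*s + 8) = (s - 5)*(s + 4)*(s + 2)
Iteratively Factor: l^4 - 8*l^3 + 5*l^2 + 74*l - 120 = (l - 4)*(l^3 - 4*l^2 - 11*l + 30) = (l - 4)*(l - 2)*(l^2 - 2*l - 15) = (l - 5)*(l - 4)*(l - 2)*(l + 3)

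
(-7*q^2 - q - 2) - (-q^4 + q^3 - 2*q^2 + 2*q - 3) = q^4 - q^3 - 5*q^2 - 3*q + 1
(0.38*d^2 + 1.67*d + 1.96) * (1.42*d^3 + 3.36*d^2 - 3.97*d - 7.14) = 0.5396*d^5 + 3.6482*d^4 + 6.8858*d^3 - 2.7575*d^2 - 19.705*d - 13.9944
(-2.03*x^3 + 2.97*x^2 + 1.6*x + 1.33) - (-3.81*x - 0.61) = -2.03*x^3 + 2.97*x^2 + 5.41*x + 1.94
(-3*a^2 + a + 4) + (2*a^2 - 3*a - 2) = -a^2 - 2*a + 2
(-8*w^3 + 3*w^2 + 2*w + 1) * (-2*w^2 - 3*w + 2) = 16*w^5 + 18*w^4 - 29*w^3 - 2*w^2 + w + 2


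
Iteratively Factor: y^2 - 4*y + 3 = (y - 1)*(y - 3)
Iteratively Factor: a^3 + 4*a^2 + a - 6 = (a + 2)*(a^2 + 2*a - 3) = (a - 1)*(a + 2)*(a + 3)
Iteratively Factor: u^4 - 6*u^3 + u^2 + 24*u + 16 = (u + 1)*(u^3 - 7*u^2 + 8*u + 16) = (u - 4)*(u + 1)*(u^2 - 3*u - 4) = (u - 4)*(u + 1)^2*(u - 4)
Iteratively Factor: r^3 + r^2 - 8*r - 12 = (r + 2)*(r^2 - r - 6) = (r - 3)*(r + 2)*(r + 2)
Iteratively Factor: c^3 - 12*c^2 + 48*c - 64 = (c - 4)*(c^2 - 8*c + 16) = (c - 4)^2*(c - 4)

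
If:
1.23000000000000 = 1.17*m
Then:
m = 1.05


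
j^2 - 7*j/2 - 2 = (j - 4)*(j + 1/2)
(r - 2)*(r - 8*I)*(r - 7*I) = r^3 - 2*r^2 - 15*I*r^2 - 56*r + 30*I*r + 112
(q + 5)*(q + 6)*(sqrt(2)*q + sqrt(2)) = sqrt(2)*q^3 + 12*sqrt(2)*q^2 + 41*sqrt(2)*q + 30*sqrt(2)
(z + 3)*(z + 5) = z^2 + 8*z + 15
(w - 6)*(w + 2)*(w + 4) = w^3 - 28*w - 48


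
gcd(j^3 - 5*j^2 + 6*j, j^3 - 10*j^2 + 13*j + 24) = j - 3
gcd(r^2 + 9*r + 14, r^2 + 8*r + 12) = r + 2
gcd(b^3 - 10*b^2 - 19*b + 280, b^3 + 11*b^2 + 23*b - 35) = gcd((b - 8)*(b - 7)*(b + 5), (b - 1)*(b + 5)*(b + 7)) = b + 5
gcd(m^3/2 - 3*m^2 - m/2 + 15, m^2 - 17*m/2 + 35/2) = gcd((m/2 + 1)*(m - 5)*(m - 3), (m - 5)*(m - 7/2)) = m - 5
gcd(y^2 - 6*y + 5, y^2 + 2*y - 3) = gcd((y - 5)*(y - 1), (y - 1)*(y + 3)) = y - 1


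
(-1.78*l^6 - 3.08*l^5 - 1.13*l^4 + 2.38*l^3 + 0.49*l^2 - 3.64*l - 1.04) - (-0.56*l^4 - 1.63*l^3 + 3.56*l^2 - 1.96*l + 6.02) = -1.78*l^6 - 3.08*l^5 - 0.57*l^4 + 4.01*l^3 - 3.07*l^2 - 1.68*l - 7.06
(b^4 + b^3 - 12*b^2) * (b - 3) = b^5 - 2*b^4 - 15*b^3 + 36*b^2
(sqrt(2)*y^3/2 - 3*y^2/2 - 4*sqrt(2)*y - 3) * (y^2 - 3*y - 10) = sqrt(2)*y^5/2 - 3*sqrt(2)*y^4/2 - 3*y^4/2 - 9*sqrt(2)*y^3 + 9*y^3/2 + 12*y^2 + 12*sqrt(2)*y^2 + 9*y + 40*sqrt(2)*y + 30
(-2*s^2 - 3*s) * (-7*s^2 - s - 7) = 14*s^4 + 23*s^3 + 17*s^2 + 21*s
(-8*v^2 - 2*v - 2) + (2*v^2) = -6*v^2 - 2*v - 2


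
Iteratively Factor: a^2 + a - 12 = (a - 3)*(a + 4)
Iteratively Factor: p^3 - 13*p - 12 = (p - 4)*(p^2 + 4*p + 3) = (p - 4)*(p + 3)*(p + 1)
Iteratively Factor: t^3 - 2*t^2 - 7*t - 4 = (t - 4)*(t^2 + 2*t + 1) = (t - 4)*(t + 1)*(t + 1)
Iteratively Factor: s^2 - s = (s - 1)*(s)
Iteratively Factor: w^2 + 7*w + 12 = (w + 3)*(w + 4)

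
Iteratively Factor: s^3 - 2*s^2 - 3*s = (s + 1)*(s^2 - 3*s) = s*(s + 1)*(s - 3)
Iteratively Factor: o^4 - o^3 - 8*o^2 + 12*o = (o - 2)*(o^3 + o^2 - 6*o) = (o - 2)*(o + 3)*(o^2 - 2*o) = (o - 2)^2*(o + 3)*(o)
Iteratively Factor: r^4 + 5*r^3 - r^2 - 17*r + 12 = (r + 4)*(r^3 + r^2 - 5*r + 3) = (r + 3)*(r + 4)*(r^2 - 2*r + 1) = (r - 1)*(r + 3)*(r + 4)*(r - 1)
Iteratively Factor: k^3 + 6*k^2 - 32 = (k + 4)*(k^2 + 2*k - 8) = (k - 2)*(k + 4)*(k + 4)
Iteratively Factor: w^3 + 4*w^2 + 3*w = (w)*(w^2 + 4*w + 3) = w*(w + 1)*(w + 3)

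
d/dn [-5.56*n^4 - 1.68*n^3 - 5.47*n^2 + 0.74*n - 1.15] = -22.24*n^3 - 5.04*n^2 - 10.94*n + 0.74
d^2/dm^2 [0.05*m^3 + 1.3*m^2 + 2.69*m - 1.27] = 0.3*m + 2.6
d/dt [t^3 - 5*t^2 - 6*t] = 3*t^2 - 10*t - 6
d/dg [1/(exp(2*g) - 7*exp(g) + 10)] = (7 - 2*exp(g))*exp(g)/(exp(2*g) - 7*exp(g) + 10)^2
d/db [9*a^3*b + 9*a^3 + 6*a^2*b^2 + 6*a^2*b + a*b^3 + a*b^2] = a*(9*a^2 + 12*a*b + 6*a + 3*b^2 + 2*b)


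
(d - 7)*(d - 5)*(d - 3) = d^3 - 15*d^2 + 71*d - 105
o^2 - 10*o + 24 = (o - 6)*(o - 4)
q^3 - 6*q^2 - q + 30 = (q - 5)*(q - 3)*(q + 2)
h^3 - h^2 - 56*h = h*(h - 8)*(h + 7)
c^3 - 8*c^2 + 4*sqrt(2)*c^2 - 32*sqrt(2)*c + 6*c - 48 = (c - 8)*(c + sqrt(2))*(c + 3*sqrt(2))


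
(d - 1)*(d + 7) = d^2 + 6*d - 7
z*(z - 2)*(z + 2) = z^3 - 4*z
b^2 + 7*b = b*(b + 7)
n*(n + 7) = n^2 + 7*n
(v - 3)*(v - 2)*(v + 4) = v^3 - v^2 - 14*v + 24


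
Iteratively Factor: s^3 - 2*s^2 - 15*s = (s)*(s^2 - 2*s - 15) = s*(s + 3)*(s - 5)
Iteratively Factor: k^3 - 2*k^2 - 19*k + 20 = (k - 5)*(k^2 + 3*k - 4) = (k - 5)*(k - 1)*(k + 4)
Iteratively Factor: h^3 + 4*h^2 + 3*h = (h + 1)*(h^2 + 3*h) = h*(h + 1)*(h + 3)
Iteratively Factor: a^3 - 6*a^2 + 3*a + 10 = (a - 5)*(a^2 - a - 2) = (a - 5)*(a - 2)*(a + 1)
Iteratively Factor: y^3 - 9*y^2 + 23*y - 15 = (y - 3)*(y^2 - 6*y + 5) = (y - 3)*(y - 1)*(y - 5)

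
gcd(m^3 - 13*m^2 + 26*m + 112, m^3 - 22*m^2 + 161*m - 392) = m^2 - 15*m + 56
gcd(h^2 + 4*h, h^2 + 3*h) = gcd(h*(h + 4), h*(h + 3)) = h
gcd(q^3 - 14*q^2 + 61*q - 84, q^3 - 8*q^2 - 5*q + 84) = q^2 - 11*q + 28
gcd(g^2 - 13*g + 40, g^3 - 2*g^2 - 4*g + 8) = 1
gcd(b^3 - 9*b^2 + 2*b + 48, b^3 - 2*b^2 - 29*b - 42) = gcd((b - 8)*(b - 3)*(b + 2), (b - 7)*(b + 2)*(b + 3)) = b + 2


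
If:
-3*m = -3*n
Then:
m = n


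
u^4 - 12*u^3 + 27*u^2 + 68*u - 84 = (u - 7)*(u - 6)*(u - 1)*(u + 2)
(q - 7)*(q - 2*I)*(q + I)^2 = q^4 - 7*q^3 + 3*q^2 - 21*q + 2*I*q - 14*I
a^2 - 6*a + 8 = (a - 4)*(a - 2)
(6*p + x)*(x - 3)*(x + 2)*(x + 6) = 6*p*x^3 + 30*p*x^2 - 72*p*x - 216*p + x^4 + 5*x^3 - 12*x^2 - 36*x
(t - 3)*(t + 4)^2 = t^3 + 5*t^2 - 8*t - 48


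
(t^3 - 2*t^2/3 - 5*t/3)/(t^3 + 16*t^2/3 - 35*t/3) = (t + 1)/(t + 7)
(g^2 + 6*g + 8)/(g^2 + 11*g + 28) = (g + 2)/(g + 7)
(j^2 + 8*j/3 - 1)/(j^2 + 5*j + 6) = (j - 1/3)/(j + 2)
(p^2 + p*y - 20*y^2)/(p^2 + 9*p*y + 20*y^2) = (p - 4*y)/(p + 4*y)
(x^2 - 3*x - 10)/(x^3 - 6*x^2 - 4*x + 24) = (x - 5)/(x^2 - 8*x + 12)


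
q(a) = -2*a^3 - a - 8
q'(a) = -6*a^2 - 1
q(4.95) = -255.52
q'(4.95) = -148.02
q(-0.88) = -5.76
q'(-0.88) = -5.65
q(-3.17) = 58.88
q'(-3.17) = -61.29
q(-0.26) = -7.70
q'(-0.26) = -1.41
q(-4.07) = 130.91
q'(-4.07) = -100.39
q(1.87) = -22.95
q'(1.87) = -21.98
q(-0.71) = -6.57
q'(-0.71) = -4.02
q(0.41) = -8.55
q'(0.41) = -2.01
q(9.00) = -1475.00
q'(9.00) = -487.00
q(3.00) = -65.00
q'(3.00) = -55.00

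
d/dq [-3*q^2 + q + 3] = 1 - 6*q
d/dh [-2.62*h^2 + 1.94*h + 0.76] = 1.94 - 5.24*h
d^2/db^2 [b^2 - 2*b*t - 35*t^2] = 2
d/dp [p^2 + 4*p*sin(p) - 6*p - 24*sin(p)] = 4*p*cos(p) + 2*p + 4*sin(p) - 24*cos(p) - 6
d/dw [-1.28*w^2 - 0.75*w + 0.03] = -2.56*w - 0.75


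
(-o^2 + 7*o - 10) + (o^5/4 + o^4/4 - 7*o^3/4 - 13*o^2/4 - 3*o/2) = o^5/4 + o^4/4 - 7*o^3/4 - 17*o^2/4 + 11*o/2 - 10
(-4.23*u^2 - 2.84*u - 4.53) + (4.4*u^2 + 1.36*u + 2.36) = 0.17*u^2 - 1.48*u - 2.17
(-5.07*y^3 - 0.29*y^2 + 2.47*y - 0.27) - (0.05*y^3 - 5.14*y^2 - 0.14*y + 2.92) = -5.12*y^3 + 4.85*y^2 + 2.61*y - 3.19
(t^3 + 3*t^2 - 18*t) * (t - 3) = t^4 - 27*t^2 + 54*t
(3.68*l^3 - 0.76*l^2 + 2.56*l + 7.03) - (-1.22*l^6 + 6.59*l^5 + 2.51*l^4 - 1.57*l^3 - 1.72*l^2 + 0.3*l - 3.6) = 1.22*l^6 - 6.59*l^5 - 2.51*l^4 + 5.25*l^3 + 0.96*l^2 + 2.26*l + 10.63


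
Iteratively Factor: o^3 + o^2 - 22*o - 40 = (o + 4)*(o^2 - 3*o - 10) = (o - 5)*(o + 4)*(o + 2)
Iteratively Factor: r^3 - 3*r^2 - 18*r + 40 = (r - 5)*(r^2 + 2*r - 8) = (r - 5)*(r - 2)*(r + 4)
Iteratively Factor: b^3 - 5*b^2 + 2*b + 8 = (b + 1)*(b^2 - 6*b + 8) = (b - 4)*(b + 1)*(b - 2)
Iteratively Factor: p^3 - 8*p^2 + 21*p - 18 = (p - 3)*(p^2 - 5*p + 6) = (p - 3)*(p - 2)*(p - 3)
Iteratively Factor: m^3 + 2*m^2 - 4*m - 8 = (m - 2)*(m^2 + 4*m + 4) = (m - 2)*(m + 2)*(m + 2)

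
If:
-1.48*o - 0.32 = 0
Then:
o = -0.22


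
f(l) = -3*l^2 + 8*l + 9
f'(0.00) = 8.00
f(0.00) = 9.00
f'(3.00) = -10.00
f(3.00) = 6.00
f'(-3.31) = 27.86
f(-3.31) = -50.35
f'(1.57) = -1.42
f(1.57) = 14.17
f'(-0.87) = 13.22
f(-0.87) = -0.23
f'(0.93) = 2.42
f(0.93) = 13.85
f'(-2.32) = 21.92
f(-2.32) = -25.71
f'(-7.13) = 50.78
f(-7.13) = -200.55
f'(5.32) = -23.92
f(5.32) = -33.35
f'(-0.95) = 13.70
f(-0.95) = -1.31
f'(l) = 8 - 6*l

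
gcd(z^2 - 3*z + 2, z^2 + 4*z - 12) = z - 2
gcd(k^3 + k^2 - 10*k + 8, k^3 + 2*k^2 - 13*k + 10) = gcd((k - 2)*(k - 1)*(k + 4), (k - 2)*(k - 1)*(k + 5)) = k^2 - 3*k + 2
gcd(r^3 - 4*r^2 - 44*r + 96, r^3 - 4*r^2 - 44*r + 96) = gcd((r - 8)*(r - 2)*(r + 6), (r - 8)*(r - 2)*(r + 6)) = r^3 - 4*r^2 - 44*r + 96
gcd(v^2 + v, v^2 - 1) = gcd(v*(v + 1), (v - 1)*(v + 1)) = v + 1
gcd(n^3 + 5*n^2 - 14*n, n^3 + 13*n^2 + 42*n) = n^2 + 7*n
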